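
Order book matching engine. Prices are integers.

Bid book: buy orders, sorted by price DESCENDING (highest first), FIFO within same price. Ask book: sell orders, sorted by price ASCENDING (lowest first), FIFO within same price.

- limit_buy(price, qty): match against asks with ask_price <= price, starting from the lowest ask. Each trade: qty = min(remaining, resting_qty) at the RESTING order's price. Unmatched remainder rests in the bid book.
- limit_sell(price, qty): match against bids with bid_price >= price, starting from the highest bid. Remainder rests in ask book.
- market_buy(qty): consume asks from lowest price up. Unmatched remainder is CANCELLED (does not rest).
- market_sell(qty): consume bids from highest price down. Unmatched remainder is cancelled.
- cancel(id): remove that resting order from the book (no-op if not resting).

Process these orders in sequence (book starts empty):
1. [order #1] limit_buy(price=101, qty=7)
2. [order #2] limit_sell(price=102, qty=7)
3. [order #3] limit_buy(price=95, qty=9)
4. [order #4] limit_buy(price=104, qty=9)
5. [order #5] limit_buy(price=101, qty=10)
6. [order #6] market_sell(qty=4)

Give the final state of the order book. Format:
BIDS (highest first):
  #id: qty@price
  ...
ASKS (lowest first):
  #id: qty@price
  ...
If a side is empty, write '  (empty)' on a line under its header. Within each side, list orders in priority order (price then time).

After op 1 [order #1] limit_buy(price=101, qty=7): fills=none; bids=[#1:7@101] asks=[-]
After op 2 [order #2] limit_sell(price=102, qty=7): fills=none; bids=[#1:7@101] asks=[#2:7@102]
After op 3 [order #3] limit_buy(price=95, qty=9): fills=none; bids=[#1:7@101 #3:9@95] asks=[#2:7@102]
After op 4 [order #4] limit_buy(price=104, qty=9): fills=#4x#2:7@102; bids=[#4:2@104 #1:7@101 #3:9@95] asks=[-]
After op 5 [order #5] limit_buy(price=101, qty=10): fills=none; bids=[#4:2@104 #1:7@101 #5:10@101 #3:9@95] asks=[-]
After op 6 [order #6] market_sell(qty=4): fills=#4x#6:2@104 #1x#6:2@101; bids=[#1:5@101 #5:10@101 #3:9@95] asks=[-]

Answer: BIDS (highest first):
  #1: 5@101
  #5: 10@101
  #3: 9@95
ASKS (lowest first):
  (empty)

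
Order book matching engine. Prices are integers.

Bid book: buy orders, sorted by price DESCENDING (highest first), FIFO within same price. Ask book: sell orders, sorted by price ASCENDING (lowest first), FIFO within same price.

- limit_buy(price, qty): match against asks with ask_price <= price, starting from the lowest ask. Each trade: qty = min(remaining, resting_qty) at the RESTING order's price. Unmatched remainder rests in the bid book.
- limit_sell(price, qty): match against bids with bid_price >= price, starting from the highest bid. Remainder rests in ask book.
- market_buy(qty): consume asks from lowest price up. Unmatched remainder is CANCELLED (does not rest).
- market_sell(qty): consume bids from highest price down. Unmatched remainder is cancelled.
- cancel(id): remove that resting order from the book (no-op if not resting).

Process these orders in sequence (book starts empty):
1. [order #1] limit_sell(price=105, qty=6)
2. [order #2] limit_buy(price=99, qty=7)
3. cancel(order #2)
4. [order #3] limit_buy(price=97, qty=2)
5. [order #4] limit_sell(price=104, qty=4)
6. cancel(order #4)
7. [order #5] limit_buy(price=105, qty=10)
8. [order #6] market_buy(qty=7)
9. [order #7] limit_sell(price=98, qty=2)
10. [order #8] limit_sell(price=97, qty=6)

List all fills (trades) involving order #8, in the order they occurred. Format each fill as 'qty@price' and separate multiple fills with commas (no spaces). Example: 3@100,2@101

After op 1 [order #1] limit_sell(price=105, qty=6): fills=none; bids=[-] asks=[#1:6@105]
After op 2 [order #2] limit_buy(price=99, qty=7): fills=none; bids=[#2:7@99] asks=[#1:6@105]
After op 3 cancel(order #2): fills=none; bids=[-] asks=[#1:6@105]
After op 4 [order #3] limit_buy(price=97, qty=2): fills=none; bids=[#3:2@97] asks=[#1:6@105]
After op 5 [order #4] limit_sell(price=104, qty=4): fills=none; bids=[#3:2@97] asks=[#4:4@104 #1:6@105]
After op 6 cancel(order #4): fills=none; bids=[#3:2@97] asks=[#1:6@105]
After op 7 [order #5] limit_buy(price=105, qty=10): fills=#5x#1:6@105; bids=[#5:4@105 #3:2@97] asks=[-]
After op 8 [order #6] market_buy(qty=7): fills=none; bids=[#5:4@105 #3:2@97] asks=[-]
After op 9 [order #7] limit_sell(price=98, qty=2): fills=#5x#7:2@105; bids=[#5:2@105 #3:2@97] asks=[-]
After op 10 [order #8] limit_sell(price=97, qty=6): fills=#5x#8:2@105 #3x#8:2@97; bids=[-] asks=[#8:2@97]

Answer: 2@105,2@97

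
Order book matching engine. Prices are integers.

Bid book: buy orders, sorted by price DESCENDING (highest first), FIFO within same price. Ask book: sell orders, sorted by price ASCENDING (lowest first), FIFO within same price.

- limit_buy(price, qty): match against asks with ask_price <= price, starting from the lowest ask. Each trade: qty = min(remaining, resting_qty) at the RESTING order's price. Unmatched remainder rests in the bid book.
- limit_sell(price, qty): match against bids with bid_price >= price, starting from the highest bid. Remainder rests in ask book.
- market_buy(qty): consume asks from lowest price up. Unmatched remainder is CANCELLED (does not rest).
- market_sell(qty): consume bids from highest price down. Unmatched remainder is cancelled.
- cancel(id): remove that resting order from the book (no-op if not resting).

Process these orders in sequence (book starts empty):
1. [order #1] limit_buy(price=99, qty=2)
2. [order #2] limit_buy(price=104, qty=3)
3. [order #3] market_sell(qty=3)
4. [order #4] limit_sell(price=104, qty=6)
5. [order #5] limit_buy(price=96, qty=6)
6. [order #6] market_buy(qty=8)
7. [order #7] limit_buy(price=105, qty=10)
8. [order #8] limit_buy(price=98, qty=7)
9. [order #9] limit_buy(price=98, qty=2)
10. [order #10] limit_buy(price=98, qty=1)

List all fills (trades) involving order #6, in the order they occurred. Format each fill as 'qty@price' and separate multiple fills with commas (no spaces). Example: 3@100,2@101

Answer: 6@104

Derivation:
After op 1 [order #1] limit_buy(price=99, qty=2): fills=none; bids=[#1:2@99] asks=[-]
After op 2 [order #2] limit_buy(price=104, qty=3): fills=none; bids=[#2:3@104 #1:2@99] asks=[-]
After op 3 [order #3] market_sell(qty=3): fills=#2x#3:3@104; bids=[#1:2@99] asks=[-]
After op 4 [order #4] limit_sell(price=104, qty=6): fills=none; bids=[#1:2@99] asks=[#4:6@104]
After op 5 [order #5] limit_buy(price=96, qty=6): fills=none; bids=[#1:2@99 #5:6@96] asks=[#4:6@104]
After op 6 [order #6] market_buy(qty=8): fills=#6x#4:6@104; bids=[#1:2@99 #5:6@96] asks=[-]
After op 7 [order #7] limit_buy(price=105, qty=10): fills=none; bids=[#7:10@105 #1:2@99 #5:6@96] asks=[-]
After op 8 [order #8] limit_buy(price=98, qty=7): fills=none; bids=[#7:10@105 #1:2@99 #8:7@98 #5:6@96] asks=[-]
After op 9 [order #9] limit_buy(price=98, qty=2): fills=none; bids=[#7:10@105 #1:2@99 #8:7@98 #9:2@98 #5:6@96] asks=[-]
After op 10 [order #10] limit_buy(price=98, qty=1): fills=none; bids=[#7:10@105 #1:2@99 #8:7@98 #9:2@98 #10:1@98 #5:6@96] asks=[-]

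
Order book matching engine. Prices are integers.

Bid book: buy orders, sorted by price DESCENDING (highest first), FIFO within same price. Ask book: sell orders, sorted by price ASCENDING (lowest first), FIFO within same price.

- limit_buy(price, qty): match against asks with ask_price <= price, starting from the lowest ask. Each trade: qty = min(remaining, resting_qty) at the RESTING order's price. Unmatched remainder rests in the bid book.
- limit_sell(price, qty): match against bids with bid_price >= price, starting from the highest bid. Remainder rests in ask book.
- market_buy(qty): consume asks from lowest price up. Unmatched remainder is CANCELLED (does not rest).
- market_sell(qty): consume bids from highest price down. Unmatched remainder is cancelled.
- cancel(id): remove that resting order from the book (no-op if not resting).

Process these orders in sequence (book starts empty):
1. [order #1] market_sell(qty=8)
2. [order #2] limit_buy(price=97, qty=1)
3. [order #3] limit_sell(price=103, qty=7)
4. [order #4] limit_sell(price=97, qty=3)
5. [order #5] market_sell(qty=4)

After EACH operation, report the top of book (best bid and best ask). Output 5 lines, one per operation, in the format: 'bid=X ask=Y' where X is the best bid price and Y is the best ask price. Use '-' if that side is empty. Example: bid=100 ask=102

After op 1 [order #1] market_sell(qty=8): fills=none; bids=[-] asks=[-]
After op 2 [order #2] limit_buy(price=97, qty=1): fills=none; bids=[#2:1@97] asks=[-]
After op 3 [order #3] limit_sell(price=103, qty=7): fills=none; bids=[#2:1@97] asks=[#3:7@103]
After op 4 [order #4] limit_sell(price=97, qty=3): fills=#2x#4:1@97; bids=[-] asks=[#4:2@97 #3:7@103]
After op 5 [order #5] market_sell(qty=4): fills=none; bids=[-] asks=[#4:2@97 #3:7@103]

Answer: bid=- ask=-
bid=97 ask=-
bid=97 ask=103
bid=- ask=97
bid=- ask=97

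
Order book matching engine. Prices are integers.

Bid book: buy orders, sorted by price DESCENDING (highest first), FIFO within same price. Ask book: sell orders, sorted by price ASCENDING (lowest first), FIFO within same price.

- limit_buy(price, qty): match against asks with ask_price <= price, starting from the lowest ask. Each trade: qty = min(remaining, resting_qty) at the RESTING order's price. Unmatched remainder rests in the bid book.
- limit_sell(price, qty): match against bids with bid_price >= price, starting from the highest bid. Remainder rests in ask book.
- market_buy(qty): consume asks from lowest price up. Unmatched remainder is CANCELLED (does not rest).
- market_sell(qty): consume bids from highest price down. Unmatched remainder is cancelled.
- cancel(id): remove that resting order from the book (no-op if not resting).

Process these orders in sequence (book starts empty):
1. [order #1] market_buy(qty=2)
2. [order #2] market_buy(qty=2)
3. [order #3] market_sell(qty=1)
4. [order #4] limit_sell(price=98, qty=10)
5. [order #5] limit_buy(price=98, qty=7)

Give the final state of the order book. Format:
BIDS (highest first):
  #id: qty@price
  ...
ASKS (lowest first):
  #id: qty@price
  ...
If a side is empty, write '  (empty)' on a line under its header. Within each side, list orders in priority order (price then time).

Answer: BIDS (highest first):
  (empty)
ASKS (lowest first):
  #4: 3@98

Derivation:
After op 1 [order #1] market_buy(qty=2): fills=none; bids=[-] asks=[-]
After op 2 [order #2] market_buy(qty=2): fills=none; bids=[-] asks=[-]
After op 3 [order #3] market_sell(qty=1): fills=none; bids=[-] asks=[-]
After op 4 [order #4] limit_sell(price=98, qty=10): fills=none; bids=[-] asks=[#4:10@98]
After op 5 [order #5] limit_buy(price=98, qty=7): fills=#5x#4:7@98; bids=[-] asks=[#4:3@98]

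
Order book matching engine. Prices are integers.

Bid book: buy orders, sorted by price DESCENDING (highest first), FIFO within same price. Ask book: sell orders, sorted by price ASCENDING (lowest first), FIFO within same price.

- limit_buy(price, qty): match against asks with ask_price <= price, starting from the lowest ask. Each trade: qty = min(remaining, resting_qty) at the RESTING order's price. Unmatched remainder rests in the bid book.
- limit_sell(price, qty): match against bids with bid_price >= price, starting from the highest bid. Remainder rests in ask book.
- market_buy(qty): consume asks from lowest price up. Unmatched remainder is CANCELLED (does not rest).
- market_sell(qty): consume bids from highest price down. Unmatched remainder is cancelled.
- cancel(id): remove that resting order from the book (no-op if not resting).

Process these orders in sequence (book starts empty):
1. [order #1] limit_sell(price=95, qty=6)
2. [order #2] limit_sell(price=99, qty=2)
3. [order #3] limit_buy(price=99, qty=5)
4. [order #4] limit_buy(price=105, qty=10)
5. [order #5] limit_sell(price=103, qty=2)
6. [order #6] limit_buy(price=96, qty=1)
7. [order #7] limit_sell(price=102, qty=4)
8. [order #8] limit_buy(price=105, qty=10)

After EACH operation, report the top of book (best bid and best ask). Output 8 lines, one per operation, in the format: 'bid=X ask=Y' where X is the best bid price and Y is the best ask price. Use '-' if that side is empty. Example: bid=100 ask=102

After op 1 [order #1] limit_sell(price=95, qty=6): fills=none; bids=[-] asks=[#1:6@95]
After op 2 [order #2] limit_sell(price=99, qty=2): fills=none; bids=[-] asks=[#1:6@95 #2:2@99]
After op 3 [order #3] limit_buy(price=99, qty=5): fills=#3x#1:5@95; bids=[-] asks=[#1:1@95 #2:2@99]
After op 4 [order #4] limit_buy(price=105, qty=10): fills=#4x#1:1@95 #4x#2:2@99; bids=[#4:7@105] asks=[-]
After op 5 [order #5] limit_sell(price=103, qty=2): fills=#4x#5:2@105; bids=[#4:5@105] asks=[-]
After op 6 [order #6] limit_buy(price=96, qty=1): fills=none; bids=[#4:5@105 #6:1@96] asks=[-]
After op 7 [order #7] limit_sell(price=102, qty=4): fills=#4x#7:4@105; bids=[#4:1@105 #6:1@96] asks=[-]
After op 8 [order #8] limit_buy(price=105, qty=10): fills=none; bids=[#4:1@105 #8:10@105 #6:1@96] asks=[-]

Answer: bid=- ask=95
bid=- ask=95
bid=- ask=95
bid=105 ask=-
bid=105 ask=-
bid=105 ask=-
bid=105 ask=-
bid=105 ask=-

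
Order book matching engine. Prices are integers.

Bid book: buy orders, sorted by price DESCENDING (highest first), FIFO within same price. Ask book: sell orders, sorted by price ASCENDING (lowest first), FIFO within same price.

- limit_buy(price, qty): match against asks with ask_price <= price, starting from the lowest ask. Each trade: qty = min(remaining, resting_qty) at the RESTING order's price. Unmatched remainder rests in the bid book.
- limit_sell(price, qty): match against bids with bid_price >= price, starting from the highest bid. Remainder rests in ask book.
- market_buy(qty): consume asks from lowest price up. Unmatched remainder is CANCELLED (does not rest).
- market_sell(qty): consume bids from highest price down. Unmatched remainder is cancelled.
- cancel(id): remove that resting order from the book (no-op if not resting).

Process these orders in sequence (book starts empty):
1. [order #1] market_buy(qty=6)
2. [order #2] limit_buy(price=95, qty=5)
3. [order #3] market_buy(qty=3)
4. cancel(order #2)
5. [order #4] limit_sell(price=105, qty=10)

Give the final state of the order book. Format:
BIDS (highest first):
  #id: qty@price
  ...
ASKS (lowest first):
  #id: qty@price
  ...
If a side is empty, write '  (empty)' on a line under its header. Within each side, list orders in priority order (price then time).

After op 1 [order #1] market_buy(qty=6): fills=none; bids=[-] asks=[-]
After op 2 [order #2] limit_buy(price=95, qty=5): fills=none; bids=[#2:5@95] asks=[-]
After op 3 [order #3] market_buy(qty=3): fills=none; bids=[#2:5@95] asks=[-]
After op 4 cancel(order #2): fills=none; bids=[-] asks=[-]
After op 5 [order #4] limit_sell(price=105, qty=10): fills=none; bids=[-] asks=[#4:10@105]

Answer: BIDS (highest first):
  (empty)
ASKS (lowest first):
  #4: 10@105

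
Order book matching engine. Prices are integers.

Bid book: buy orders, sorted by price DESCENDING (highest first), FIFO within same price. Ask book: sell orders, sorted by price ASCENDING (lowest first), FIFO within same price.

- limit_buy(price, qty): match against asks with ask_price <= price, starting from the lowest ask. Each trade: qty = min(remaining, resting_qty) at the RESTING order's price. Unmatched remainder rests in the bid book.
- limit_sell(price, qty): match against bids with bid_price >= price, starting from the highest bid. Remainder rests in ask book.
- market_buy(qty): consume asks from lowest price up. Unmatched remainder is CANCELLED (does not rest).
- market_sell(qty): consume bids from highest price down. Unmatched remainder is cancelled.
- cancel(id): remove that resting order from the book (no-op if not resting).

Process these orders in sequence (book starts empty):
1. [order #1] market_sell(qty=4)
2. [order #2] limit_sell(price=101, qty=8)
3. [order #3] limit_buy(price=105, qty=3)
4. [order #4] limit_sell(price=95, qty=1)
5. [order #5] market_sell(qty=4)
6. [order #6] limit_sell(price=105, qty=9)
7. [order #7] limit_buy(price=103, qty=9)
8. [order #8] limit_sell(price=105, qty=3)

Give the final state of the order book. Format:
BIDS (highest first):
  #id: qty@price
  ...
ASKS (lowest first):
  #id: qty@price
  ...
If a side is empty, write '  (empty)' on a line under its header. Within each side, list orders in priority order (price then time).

After op 1 [order #1] market_sell(qty=4): fills=none; bids=[-] asks=[-]
After op 2 [order #2] limit_sell(price=101, qty=8): fills=none; bids=[-] asks=[#2:8@101]
After op 3 [order #3] limit_buy(price=105, qty=3): fills=#3x#2:3@101; bids=[-] asks=[#2:5@101]
After op 4 [order #4] limit_sell(price=95, qty=1): fills=none; bids=[-] asks=[#4:1@95 #2:5@101]
After op 5 [order #5] market_sell(qty=4): fills=none; bids=[-] asks=[#4:1@95 #2:5@101]
After op 6 [order #6] limit_sell(price=105, qty=9): fills=none; bids=[-] asks=[#4:1@95 #2:5@101 #6:9@105]
After op 7 [order #7] limit_buy(price=103, qty=9): fills=#7x#4:1@95 #7x#2:5@101; bids=[#7:3@103] asks=[#6:9@105]
After op 8 [order #8] limit_sell(price=105, qty=3): fills=none; bids=[#7:3@103] asks=[#6:9@105 #8:3@105]

Answer: BIDS (highest first):
  #7: 3@103
ASKS (lowest first):
  #6: 9@105
  #8: 3@105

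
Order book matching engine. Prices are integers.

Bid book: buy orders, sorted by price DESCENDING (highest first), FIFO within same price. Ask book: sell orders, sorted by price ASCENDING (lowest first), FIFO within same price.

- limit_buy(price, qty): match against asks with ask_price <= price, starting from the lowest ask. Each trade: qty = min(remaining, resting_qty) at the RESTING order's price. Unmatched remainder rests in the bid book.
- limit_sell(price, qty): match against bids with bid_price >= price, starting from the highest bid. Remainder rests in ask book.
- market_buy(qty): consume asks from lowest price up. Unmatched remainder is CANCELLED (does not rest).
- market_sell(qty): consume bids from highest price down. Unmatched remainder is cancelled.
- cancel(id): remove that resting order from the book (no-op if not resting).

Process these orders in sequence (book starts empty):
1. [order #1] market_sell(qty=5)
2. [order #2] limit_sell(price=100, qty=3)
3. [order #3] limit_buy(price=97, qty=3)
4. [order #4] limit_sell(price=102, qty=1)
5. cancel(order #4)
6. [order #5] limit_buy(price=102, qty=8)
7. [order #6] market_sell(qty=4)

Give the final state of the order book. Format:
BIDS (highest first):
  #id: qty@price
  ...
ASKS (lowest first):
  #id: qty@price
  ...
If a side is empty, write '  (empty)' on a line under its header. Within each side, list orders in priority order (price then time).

Answer: BIDS (highest first):
  #5: 1@102
  #3: 3@97
ASKS (lowest first):
  (empty)

Derivation:
After op 1 [order #1] market_sell(qty=5): fills=none; bids=[-] asks=[-]
After op 2 [order #2] limit_sell(price=100, qty=3): fills=none; bids=[-] asks=[#2:3@100]
After op 3 [order #3] limit_buy(price=97, qty=3): fills=none; bids=[#3:3@97] asks=[#2:3@100]
After op 4 [order #4] limit_sell(price=102, qty=1): fills=none; bids=[#3:3@97] asks=[#2:3@100 #4:1@102]
After op 5 cancel(order #4): fills=none; bids=[#3:3@97] asks=[#2:3@100]
After op 6 [order #5] limit_buy(price=102, qty=8): fills=#5x#2:3@100; bids=[#5:5@102 #3:3@97] asks=[-]
After op 7 [order #6] market_sell(qty=4): fills=#5x#6:4@102; bids=[#5:1@102 #3:3@97] asks=[-]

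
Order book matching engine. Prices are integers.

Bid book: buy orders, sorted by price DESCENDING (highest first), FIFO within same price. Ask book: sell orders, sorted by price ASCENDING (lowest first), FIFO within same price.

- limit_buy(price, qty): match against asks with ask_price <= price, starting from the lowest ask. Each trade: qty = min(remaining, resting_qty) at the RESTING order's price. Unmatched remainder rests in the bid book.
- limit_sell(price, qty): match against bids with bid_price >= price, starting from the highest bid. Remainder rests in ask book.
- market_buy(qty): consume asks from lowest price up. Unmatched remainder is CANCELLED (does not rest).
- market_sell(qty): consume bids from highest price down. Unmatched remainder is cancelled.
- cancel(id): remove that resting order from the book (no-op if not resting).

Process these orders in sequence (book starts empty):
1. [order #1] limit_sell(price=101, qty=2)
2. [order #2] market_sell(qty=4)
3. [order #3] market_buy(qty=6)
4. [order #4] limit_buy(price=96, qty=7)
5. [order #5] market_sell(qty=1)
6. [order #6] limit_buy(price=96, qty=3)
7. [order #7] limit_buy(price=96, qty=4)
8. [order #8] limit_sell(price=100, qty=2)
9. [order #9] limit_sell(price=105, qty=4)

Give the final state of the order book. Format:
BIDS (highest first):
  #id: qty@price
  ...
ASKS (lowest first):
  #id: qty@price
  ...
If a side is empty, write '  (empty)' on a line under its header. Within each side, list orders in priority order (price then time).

After op 1 [order #1] limit_sell(price=101, qty=2): fills=none; bids=[-] asks=[#1:2@101]
After op 2 [order #2] market_sell(qty=4): fills=none; bids=[-] asks=[#1:2@101]
After op 3 [order #3] market_buy(qty=6): fills=#3x#1:2@101; bids=[-] asks=[-]
After op 4 [order #4] limit_buy(price=96, qty=7): fills=none; bids=[#4:7@96] asks=[-]
After op 5 [order #5] market_sell(qty=1): fills=#4x#5:1@96; bids=[#4:6@96] asks=[-]
After op 6 [order #6] limit_buy(price=96, qty=3): fills=none; bids=[#4:6@96 #6:3@96] asks=[-]
After op 7 [order #7] limit_buy(price=96, qty=4): fills=none; bids=[#4:6@96 #6:3@96 #7:4@96] asks=[-]
After op 8 [order #8] limit_sell(price=100, qty=2): fills=none; bids=[#4:6@96 #6:3@96 #7:4@96] asks=[#8:2@100]
After op 9 [order #9] limit_sell(price=105, qty=4): fills=none; bids=[#4:6@96 #6:3@96 #7:4@96] asks=[#8:2@100 #9:4@105]

Answer: BIDS (highest first):
  #4: 6@96
  #6: 3@96
  #7: 4@96
ASKS (lowest first):
  #8: 2@100
  #9: 4@105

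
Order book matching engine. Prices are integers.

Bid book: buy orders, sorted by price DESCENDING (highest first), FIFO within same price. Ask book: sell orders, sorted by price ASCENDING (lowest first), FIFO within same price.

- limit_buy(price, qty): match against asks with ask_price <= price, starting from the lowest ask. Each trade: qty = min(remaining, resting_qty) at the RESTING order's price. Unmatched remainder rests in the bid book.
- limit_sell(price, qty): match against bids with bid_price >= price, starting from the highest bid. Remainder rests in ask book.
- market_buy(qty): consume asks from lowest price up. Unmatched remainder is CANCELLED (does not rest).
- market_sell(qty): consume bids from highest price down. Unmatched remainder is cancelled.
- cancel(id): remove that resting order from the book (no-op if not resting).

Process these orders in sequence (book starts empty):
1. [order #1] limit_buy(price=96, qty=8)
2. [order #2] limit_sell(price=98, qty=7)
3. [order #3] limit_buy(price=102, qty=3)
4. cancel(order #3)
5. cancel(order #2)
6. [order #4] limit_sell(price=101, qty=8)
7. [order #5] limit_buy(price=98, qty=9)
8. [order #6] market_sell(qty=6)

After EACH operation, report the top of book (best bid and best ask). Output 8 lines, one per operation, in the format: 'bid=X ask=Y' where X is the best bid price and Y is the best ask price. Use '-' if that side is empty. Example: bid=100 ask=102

After op 1 [order #1] limit_buy(price=96, qty=8): fills=none; bids=[#1:8@96] asks=[-]
After op 2 [order #2] limit_sell(price=98, qty=7): fills=none; bids=[#1:8@96] asks=[#2:7@98]
After op 3 [order #3] limit_buy(price=102, qty=3): fills=#3x#2:3@98; bids=[#1:8@96] asks=[#2:4@98]
After op 4 cancel(order #3): fills=none; bids=[#1:8@96] asks=[#2:4@98]
After op 5 cancel(order #2): fills=none; bids=[#1:8@96] asks=[-]
After op 6 [order #4] limit_sell(price=101, qty=8): fills=none; bids=[#1:8@96] asks=[#4:8@101]
After op 7 [order #5] limit_buy(price=98, qty=9): fills=none; bids=[#5:9@98 #1:8@96] asks=[#4:8@101]
After op 8 [order #6] market_sell(qty=6): fills=#5x#6:6@98; bids=[#5:3@98 #1:8@96] asks=[#4:8@101]

Answer: bid=96 ask=-
bid=96 ask=98
bid=96 ask=98
bid=96 ask=98
bid=96 ask=-
bid=96 ask=101
bid=98 ask=101
bid=98 ask=101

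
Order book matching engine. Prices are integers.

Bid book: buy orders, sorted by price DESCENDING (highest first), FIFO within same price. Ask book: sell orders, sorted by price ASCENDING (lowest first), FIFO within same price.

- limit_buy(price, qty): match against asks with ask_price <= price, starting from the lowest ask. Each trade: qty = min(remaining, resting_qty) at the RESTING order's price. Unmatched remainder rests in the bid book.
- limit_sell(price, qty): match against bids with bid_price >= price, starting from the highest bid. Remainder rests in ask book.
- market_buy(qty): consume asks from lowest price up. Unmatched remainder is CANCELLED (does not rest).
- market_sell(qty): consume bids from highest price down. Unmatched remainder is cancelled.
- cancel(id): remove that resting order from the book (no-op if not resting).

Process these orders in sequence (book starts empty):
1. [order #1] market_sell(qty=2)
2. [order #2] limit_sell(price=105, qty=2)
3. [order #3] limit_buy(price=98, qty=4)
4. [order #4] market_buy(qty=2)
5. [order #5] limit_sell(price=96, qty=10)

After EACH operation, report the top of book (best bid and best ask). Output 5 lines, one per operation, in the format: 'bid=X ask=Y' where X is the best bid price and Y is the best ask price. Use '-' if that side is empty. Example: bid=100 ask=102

Answer: bid=- ask=-
bid=- ask=105
bid=98 ask=105
bid=98 ask=-
bid=- ask=96

Derivation:
After op 1 [order #1] market_sell(qty=2): fills=none; bids=[-] asks=[-]
After op 2 [order #2] limit_sell(price=105, qty=2): fills=none; bids=[-] asks=[#2:2@105]
After op 3 [order #3] limit_buy(price=98, qty=4): fills=none; bids=[#3:4@98] asks=[#2:2@105]
After op 4 [order #4] market_buy(qty=2): fills=#4x#2:2@105; bids=[#3:4@98] asks=[-]
After op 5 [order #5] limit_sell(price=96, qty=10): fills=#3x#5:4@98; bids=[-] asks=[#5:6@96]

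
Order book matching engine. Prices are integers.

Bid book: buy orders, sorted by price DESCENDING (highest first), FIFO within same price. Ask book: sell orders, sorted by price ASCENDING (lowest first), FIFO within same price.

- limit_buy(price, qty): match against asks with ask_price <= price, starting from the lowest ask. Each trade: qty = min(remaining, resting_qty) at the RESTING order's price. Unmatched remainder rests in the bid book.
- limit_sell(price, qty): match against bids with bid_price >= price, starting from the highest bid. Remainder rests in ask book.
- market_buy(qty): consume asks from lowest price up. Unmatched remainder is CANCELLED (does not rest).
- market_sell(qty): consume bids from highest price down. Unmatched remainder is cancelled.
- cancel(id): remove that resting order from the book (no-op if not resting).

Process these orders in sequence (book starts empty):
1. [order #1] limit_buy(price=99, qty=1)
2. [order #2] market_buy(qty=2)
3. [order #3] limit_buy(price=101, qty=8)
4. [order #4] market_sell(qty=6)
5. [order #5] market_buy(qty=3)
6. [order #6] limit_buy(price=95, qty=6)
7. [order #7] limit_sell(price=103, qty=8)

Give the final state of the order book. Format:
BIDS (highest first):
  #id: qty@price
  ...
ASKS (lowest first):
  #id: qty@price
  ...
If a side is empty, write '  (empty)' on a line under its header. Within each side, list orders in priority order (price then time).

Answer: BIDS (highest first):
  #3: 2@101
  #1: 1@99
  #6: 6@95
ASKS (lowest first):
  #7: 8@103

Derivation:
After op 1 [order #1] limit_buy(price=99, qty=1): fills=none; bids=[#1:1@99] asks=[-]
After op 2 [order #2] market_buy(qty=2): fills=none; bids=[#1:1@99] asks=[-]
After op 3 [order #3] limit_buy(price=101, qty=8): fills=none; bids=[#3:8@101 #1:1@99] asks=[-]
After op 4 [order #4] market_sell(qty=6): fills=#3x#4:6@101; bids=[#3:2@101 #1:1@99] asks=[-]
After op 5 [order #5] market_buy(qty=3): fills=none; bids=[#3:2@101 #1:1@99] asks=[-]
After op 6 [order #6] limit_buy(price=95, qty=6): fills=none; bids=[#3:2@101 #1:1@99 #6:6@95] asks=[-]
After op 7 [order #7] limit_sell(price=103, qty=8): fills=none; bids=[#3:2@101 #1:1@99 #6:6@95] asks=[#7:8@103]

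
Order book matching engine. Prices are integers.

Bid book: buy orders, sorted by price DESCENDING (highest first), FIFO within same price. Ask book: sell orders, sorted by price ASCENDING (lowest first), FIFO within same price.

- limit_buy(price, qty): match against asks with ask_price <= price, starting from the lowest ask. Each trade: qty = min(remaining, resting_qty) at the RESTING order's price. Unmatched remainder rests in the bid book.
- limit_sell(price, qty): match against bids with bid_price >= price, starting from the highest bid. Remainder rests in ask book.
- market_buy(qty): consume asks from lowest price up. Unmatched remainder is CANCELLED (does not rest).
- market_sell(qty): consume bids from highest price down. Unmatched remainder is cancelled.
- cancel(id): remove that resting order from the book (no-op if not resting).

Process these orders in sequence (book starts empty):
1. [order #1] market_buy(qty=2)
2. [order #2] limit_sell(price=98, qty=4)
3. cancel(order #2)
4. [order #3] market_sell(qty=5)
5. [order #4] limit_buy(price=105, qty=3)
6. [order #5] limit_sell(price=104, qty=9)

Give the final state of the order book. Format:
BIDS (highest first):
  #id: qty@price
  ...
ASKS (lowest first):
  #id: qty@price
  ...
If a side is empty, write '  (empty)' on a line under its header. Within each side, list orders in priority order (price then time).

After op 1 [order #1] market_buy(qty=2): fills=none; bids=[-] asks=[-]
After op 2 [order #2] limit_sell(price=98, qty=4): fills=none; bids=[-] asks=[#2:4@98]
After op 3 cancel(order #2): fills=none; bids=[-] asks=[-]
After op 4 [order #3] market_sell(qty=5): fills=none; bids=[-] asks=[-]
After op 5 [order #4] limit_buy(price=105, qty=3): fills=none; bids=[#4:3@105] asks=[-]
After op 6 [order #5] limit_sell(price=104, qty=9): fills=#4x#5:3@105; bids=[-] asks=[#5:6@104]

Answer: BIDS (highest first):
  (empty)
ASKS (lowest first):
  #5: 6@104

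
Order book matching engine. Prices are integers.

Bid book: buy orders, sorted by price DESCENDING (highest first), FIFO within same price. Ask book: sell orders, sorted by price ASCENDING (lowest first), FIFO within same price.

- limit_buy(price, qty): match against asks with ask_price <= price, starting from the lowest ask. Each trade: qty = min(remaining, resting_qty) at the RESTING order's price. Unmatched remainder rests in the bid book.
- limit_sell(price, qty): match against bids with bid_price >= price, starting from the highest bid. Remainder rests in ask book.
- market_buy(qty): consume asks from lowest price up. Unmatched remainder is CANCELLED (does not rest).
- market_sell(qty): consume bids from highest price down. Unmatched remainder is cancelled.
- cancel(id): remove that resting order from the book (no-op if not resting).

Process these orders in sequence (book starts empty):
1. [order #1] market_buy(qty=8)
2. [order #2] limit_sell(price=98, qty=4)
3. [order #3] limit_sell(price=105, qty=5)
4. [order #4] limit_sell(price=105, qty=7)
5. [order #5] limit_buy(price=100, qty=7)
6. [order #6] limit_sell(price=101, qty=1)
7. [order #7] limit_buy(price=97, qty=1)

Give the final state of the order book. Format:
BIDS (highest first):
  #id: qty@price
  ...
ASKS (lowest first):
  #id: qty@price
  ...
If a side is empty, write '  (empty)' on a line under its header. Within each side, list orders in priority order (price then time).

Answer: BIDS (highest first):
  #5: 3@100
  #7: 1@97
ASKS (lowest first):
  #6: 1@101
  #3: 5@105
  #4: 7@105

Derivation:
After op 1 [order #1] market_buy(qty=8): fills=none; bids=[-] asks=[-]
After op 2 [order #2] limit_sell(price=98, qty=4): fills=none; bids=[-] asks=[#2:4@98]
After op 3 [order #3] limit_sell(price=105, qty=5): fills=none; bids=[-] asks=[#2:4@98 #3:5@105]
After op 4 [order #4] limit_sell(price=105, qty=7): fills=none; bids=[-] asks=[#2:4@98 #3:5@105 #4:7@105]
After op 5 [order #5] limit_buy(price=100, qty=7): fills=#5x#2:4@98; bids=[#5:3@100] asks=[#3:5@105 #4:7@105]
After op 6 [order #6] limit_sell(price=101, qty=1): fills=none; bids=[#5:3@100] asks=[#6:1@101 #3:5@105 #4:7@105]
After op 7 [order #7] limit_buy(price=97, qty=1): fills=none; bids=[#5:3@100 #7:1@97] asks=[#6:1@101 #3:5@105 #4:7@105]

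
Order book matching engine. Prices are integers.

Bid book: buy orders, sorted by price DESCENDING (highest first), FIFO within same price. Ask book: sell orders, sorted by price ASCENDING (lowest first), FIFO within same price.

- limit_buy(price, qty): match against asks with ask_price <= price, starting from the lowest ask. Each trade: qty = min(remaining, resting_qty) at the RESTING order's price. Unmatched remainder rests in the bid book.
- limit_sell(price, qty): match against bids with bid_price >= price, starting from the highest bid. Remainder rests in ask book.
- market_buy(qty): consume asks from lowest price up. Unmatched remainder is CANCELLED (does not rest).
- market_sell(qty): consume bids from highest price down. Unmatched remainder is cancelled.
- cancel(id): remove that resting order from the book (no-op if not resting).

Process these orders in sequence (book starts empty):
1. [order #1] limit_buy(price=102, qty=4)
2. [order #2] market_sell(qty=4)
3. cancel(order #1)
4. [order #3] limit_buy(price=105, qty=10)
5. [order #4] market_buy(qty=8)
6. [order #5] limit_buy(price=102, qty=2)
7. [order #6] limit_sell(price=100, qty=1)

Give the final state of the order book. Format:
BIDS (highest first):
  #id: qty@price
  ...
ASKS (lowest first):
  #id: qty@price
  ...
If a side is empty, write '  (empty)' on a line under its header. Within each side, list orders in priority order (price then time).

After op 1 [order #1] limit_buy(price=102, qty=4): fills=none; bids=[#1:4@102] asks=[-]
After op 2 [order #2] market_sell(qty=4): fills=#1x#2:4@102; bids=[-] asks=[-]
After op 3 cancel(order #1): fills=none; bids=[-] asks=[-]
After op 4 [order #3] limit_buy(price=105, qty=10): fills=none; bids=[#3:10@105] asks=[-]
After op 5 [order #4] market_buy(qty=8): fills=none; bids=[#3:10@105] asks=[-]
After op 6 [order #5] limit_buy(price=102, qty=2): fills=none; bids=[#3:10@105 #5:2@102] asks=[-]
After op 7 [order #6] limit_sell(price=100, qty=1): fills=#3x#6:1@105; bids=[#3:9@105 #5:2@102] asks=[-]

Answer: BIDS (highest first):
  #3: 9@105
  #5: 2@102
ASKS (lowest first):
  (empty)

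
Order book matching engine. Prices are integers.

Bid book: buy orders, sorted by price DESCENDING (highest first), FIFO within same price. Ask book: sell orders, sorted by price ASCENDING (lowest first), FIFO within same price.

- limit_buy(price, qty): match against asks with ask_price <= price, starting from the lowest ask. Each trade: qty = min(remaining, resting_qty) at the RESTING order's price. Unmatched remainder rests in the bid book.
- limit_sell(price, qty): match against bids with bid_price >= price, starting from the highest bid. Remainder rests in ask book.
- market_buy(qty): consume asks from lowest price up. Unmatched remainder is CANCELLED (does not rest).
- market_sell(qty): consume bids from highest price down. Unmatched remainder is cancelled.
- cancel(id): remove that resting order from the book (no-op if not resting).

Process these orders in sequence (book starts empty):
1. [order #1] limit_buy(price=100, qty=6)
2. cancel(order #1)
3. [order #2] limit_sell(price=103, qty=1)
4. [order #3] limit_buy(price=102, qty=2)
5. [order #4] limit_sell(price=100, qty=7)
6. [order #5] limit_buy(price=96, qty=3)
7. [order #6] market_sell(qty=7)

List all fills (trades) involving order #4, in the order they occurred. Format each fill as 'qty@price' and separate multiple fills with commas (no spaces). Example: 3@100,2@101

Answer: 2@102

Derivation:
After op 1 [order #1] limit_buy(price=100, qty=6): fills=none; bids=[#1:6@100] asks=[-]
After op 2 cancel(order #1): fills=none; bids=[-] asks=[-]
After op 3 [order #2] limit_sell(price=103, qty=1): fills=none; bids=[-] asks=[#2:1@103]
After op 4 [order #3] limit_buy(price=102, qty=2): fills=none; bids=[#3:2@102] asks=[#2:1@103]
After op 5 [order #4] limit_sell(price=100, qty=7): fills=#3x#4:2@102; bids=[-] asks=[#4:5@100 #2:1@103]
After op 6 [order #5] limit_buy(price=96, qty=3): fills=none; bids=[#5:3@96] asks=[#4:5@100 #2:1@103]
After op 7 [order #6] market_sell(qty=7): fills=#5x#6:3@96; bids=[-] asks=[#4:5@100 #2:1@103]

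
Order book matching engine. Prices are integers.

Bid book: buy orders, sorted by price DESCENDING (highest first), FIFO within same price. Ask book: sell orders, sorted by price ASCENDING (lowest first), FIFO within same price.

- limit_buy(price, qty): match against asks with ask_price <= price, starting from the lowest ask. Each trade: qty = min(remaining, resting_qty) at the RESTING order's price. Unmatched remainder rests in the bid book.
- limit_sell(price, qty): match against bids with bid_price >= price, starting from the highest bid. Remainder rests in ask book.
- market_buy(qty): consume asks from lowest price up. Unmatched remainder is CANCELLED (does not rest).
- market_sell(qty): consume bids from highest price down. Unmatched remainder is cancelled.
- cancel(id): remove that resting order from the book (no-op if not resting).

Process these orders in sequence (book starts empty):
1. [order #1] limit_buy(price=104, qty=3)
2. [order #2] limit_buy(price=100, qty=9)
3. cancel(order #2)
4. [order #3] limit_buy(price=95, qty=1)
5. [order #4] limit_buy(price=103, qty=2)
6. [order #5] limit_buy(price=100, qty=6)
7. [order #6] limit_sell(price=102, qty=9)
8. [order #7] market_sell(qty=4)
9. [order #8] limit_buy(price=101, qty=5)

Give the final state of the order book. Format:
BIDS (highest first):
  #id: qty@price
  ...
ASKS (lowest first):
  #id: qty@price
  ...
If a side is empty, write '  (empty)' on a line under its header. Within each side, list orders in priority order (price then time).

After op 1 [order #1] limit_buy(price=104, qty=3): fills=none; bids=[#1:3@104] asks=[-]
After op 2 [order #2] limit_buy(price=100, qty=9): fills=none; bids=[#1:3@104 #2:9@100] asks=[-]
After op 3 cancel(order #2): fills=none; bids=[#1:3@104] asks=[-]
After op 4 [order #3] limit_buy(price=95, qty=1): fills=none; bids=[#1:3@104 #3:1@95] asks=[-]
After op 5 [order #4] limit_buy(price=103, qty=2): fills=none; bids=[#1:3@104 #4:2@103 #3:1@95] asks=[-]
After op 6 [order #5] limit_buy(price=100, qty=6): fills=none; bids=[#1:3@104 #4:2@103 #5:6@100 #3:1@95] asks=[-]
After op 7 [order #6] limit_sell(price=102, qty=9): fills=#1x#6:3@104 #4x#6:2@103; bids=[#5:6@100 #3:1@95] asks=[#6:4@102]
After op 8 [order #7] market_sell(qty=4): fills=#5x#7:4@100; bids=[#5:2@100 #3:1@95] asks=[#6:4@102]
After op 9 [order #8] limit_buy(price=101, qty=5): fills=none; bids=[#8:5@101 #5:2@100 #3:1@95] asks=[#6:4@102]

Answer: BIDS (highest first):
  #8: 5@101
  #5: 2@100
  #3: 1@95
ASKS (lowest first):
  #6: 4@102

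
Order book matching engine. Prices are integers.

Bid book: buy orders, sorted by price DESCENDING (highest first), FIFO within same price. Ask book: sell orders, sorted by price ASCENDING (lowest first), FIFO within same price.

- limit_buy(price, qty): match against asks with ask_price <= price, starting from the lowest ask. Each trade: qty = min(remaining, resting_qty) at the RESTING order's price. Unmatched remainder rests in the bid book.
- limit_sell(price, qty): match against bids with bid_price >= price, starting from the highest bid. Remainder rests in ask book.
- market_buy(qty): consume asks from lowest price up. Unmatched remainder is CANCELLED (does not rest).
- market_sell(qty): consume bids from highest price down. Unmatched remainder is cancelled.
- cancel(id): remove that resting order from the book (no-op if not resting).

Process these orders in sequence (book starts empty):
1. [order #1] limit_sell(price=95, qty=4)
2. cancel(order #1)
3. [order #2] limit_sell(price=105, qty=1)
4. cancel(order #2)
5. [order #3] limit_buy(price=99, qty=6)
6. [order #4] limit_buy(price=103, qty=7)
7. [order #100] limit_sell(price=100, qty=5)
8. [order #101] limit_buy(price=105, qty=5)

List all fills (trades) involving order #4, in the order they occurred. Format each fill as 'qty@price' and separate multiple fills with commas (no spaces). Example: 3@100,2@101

After op 1 [order #1] limit_sell(price=95, qty=4): fills=none; bids=[-] asks=[#1:4@95]
After op 2 cancel(order #1): fills=none; bids=[-] asks=[-]
After op 3 [order #2] limit_sell(price=105, qty=1): fills=none; bids=[-] asks=[#2:1@105]
After op 4 cancel(order #2): fills=none; bids=[-] asks=[-]
After op 5 [order #3] limit_buy(price=99, qty=6): fills=none; bids=[#3:6@99] asks=[-]
After op 6 [order #4] limit_buy(price=103, qty=7): fills=none; bids=[#4:7@103 #3:6@99] asks=[-]
After op 7 [order #100] limit_sell(price=100, qty=5): fills=#4x#100:5@103; bids=[#4:2@103 #3:6@99] asks=[-]
After op 8 [order #101] limit_buy(price=105, qty=5): fills=none; bids=[#101:5@105 #4:2@103 #3:6@99] asks=[-]

Answer: 5@103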